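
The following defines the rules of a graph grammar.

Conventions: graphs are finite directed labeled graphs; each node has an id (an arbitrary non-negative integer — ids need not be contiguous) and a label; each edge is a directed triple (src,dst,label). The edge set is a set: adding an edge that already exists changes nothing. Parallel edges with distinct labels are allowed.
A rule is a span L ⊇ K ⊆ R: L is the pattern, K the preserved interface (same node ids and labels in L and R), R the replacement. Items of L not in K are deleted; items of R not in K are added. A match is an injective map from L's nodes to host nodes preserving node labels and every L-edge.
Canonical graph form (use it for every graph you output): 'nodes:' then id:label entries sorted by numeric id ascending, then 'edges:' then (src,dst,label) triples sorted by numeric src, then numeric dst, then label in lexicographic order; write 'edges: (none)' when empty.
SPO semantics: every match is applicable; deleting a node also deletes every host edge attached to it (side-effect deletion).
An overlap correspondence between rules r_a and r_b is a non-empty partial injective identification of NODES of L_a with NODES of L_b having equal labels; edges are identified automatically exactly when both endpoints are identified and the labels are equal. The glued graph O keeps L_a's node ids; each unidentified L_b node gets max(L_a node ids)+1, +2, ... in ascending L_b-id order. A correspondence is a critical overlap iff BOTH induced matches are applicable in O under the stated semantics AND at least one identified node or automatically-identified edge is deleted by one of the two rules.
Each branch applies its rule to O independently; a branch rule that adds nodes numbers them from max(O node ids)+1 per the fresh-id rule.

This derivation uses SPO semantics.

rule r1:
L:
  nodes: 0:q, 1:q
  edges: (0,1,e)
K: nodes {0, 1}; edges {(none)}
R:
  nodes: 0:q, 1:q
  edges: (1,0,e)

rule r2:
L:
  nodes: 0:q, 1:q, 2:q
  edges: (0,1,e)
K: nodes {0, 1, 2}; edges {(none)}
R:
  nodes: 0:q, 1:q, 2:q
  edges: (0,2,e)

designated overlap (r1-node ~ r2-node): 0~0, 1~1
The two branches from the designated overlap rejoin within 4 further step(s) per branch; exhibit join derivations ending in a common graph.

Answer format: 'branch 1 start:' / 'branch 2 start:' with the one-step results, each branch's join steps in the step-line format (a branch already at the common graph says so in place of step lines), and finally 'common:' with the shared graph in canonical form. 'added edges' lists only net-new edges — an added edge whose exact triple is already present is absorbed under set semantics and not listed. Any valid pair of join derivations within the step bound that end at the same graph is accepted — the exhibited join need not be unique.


branch 1 start:
nodes: 0:q, 1:q, 2:q
edges: (1,0,e)
branch 2 start:
nodes: 0:q, 1:q, 2:q
edges: (0,2,e)
branch 1 step 1: rule r1; match: 0->1, 1->0; deleted nodes (none); deleted edges (1,0,e); added nodes (none); added edges (0,1,e); result: nodes: 0:q, 1:q, 2:q edges: (0,1,e)
branch 2 step 1: rule r2; match: 0->0, 1->2, 2->1; deleted nodes (none); deleted edges (0,2,e); added nodes (none); added edges (0,1,e); result: nodes: 0:q, 1:q, 2:q edges: (0,1,e)
common:
nodes: 0:q, 1:q, 2:q
edges: (0,1,e)


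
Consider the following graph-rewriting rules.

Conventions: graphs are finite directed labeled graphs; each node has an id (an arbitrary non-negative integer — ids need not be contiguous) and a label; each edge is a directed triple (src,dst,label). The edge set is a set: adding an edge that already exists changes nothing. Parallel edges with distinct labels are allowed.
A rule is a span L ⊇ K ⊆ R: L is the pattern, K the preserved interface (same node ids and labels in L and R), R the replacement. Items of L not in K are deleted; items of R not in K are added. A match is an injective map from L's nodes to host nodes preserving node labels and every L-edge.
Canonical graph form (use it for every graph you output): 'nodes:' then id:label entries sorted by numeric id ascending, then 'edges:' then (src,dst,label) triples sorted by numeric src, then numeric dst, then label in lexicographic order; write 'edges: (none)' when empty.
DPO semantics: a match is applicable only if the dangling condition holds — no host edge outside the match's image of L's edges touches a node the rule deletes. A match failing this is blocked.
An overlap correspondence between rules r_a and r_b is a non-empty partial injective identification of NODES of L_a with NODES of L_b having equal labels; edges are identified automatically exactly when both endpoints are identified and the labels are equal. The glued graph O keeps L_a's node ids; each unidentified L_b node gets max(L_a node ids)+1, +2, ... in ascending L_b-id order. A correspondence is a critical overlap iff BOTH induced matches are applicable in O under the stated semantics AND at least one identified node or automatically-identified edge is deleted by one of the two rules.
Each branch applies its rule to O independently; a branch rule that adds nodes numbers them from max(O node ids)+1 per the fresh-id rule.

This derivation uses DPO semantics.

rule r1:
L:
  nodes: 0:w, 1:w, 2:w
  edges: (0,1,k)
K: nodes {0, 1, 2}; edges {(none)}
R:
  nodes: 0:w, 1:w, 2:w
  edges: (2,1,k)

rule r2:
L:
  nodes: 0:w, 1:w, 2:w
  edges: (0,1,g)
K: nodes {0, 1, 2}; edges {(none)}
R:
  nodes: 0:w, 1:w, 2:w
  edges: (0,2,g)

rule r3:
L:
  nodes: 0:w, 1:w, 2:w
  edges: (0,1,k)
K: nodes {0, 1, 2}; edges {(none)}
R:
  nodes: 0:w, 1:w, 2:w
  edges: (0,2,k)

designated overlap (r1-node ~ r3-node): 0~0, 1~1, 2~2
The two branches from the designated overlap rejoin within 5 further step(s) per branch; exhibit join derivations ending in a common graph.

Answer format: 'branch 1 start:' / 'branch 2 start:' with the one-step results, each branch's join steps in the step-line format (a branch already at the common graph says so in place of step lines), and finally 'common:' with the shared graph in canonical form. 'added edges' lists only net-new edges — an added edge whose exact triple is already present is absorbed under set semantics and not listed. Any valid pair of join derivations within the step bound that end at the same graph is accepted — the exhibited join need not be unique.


branch 1 start:
nodes: 0:w, 1:w, 2:w
edges: (2,1,k)
branch 2 start:
nodes: 0:w, 1:w, 2:w
edges: (0,2,k)
branch 1 step 1: rule r1; match: 0->2, 1->1, 2->0; deleted nodes (none); deleted edges (2,1,k); added nodes (none); added edges (0,1,k); result: nodes: 0:w, 1:w, 2:w edges: (0,1,k)
branch 2 step 1: rule r3; match: 0->0, 1->2, 2->1; deleted nodes (none); deleted edges (0,2,k); added nodes (none); added edges (0,1,k); result: nodes: 0:w, 1:w, 2:w edges: (0,1,k)
common:
nodes: 0:w, 1:w, 2:w
edges: (0,1,k)


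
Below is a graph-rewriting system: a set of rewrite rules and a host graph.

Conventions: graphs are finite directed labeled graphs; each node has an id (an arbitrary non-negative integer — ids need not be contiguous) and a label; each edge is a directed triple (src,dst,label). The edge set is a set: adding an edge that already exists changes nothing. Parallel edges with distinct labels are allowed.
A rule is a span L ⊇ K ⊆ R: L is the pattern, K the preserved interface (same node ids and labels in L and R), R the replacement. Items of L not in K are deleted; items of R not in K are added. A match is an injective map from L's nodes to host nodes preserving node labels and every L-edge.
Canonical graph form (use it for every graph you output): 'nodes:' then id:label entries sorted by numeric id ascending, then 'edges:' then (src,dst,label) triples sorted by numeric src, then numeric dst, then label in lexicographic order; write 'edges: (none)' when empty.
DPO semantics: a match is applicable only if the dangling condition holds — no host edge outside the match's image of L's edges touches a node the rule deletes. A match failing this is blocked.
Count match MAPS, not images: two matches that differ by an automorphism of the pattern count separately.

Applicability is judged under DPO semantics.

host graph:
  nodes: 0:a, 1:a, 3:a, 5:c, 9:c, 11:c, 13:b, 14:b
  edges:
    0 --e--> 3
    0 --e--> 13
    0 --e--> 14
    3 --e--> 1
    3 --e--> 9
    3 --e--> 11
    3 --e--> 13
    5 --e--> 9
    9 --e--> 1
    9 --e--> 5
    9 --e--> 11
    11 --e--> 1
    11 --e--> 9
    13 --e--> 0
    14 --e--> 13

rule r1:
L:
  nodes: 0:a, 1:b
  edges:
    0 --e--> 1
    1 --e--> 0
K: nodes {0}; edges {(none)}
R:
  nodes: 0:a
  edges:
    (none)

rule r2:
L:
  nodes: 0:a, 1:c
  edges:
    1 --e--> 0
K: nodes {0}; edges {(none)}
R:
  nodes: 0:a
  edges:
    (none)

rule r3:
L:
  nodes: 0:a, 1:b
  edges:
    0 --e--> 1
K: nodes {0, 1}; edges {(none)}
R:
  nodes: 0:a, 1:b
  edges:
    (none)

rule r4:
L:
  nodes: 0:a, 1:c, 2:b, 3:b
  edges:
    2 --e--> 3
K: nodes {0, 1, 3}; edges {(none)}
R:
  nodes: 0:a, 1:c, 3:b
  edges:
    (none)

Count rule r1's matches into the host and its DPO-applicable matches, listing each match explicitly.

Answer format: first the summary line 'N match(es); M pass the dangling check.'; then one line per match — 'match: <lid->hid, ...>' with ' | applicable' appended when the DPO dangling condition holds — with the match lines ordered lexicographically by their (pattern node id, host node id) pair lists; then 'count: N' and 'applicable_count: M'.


1 match(es); 0 pass the dangling check.
match: 0->0, 1->13
count: 1
applicable_count: 0


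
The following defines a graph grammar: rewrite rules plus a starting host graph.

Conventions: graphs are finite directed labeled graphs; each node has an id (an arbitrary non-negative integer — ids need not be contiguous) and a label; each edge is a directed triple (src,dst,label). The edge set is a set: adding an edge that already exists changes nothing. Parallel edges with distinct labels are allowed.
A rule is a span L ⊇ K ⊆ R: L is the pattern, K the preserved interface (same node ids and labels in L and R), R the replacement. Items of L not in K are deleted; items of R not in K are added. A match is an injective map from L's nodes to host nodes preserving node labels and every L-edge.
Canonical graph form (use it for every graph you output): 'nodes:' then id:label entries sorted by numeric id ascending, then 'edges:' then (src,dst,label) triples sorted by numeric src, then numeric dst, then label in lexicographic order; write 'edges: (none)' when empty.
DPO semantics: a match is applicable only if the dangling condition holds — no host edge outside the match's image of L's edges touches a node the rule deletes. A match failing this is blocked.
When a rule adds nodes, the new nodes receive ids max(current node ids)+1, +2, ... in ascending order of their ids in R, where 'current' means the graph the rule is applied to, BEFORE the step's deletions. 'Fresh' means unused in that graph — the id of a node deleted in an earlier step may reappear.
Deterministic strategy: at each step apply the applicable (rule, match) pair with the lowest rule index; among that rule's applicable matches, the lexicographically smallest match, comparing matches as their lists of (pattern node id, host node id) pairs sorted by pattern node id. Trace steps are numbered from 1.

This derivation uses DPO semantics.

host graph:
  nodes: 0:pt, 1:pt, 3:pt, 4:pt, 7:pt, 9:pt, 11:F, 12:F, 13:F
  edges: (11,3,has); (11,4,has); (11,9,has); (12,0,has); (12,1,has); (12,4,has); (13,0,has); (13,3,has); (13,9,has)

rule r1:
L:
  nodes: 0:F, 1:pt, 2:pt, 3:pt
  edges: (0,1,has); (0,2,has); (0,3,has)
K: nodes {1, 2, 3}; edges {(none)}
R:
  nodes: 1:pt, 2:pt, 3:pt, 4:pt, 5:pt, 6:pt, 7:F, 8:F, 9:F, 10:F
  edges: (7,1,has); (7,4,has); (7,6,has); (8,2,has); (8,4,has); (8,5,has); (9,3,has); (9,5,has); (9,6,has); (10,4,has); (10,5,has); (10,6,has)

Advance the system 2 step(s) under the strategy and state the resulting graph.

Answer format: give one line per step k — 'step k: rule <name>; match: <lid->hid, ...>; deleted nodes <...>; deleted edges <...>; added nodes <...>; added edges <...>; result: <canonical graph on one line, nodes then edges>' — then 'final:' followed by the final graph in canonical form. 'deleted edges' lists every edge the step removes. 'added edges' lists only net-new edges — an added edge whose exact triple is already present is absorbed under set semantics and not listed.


step 1: rule r1; match: 0->11, 1->3, 2->4, 3->9; deleted nodes 11; deleted edges (11,3,has); (11,4,has); (11,9,has); added nodes 14, 15, 16, 17, 18, 19, 20; added edges (17,3,has); (17,14,has); (17,16,has); (18,4,has); (18,14,has); (18,15,has); (19,9,has); (19,15,has); (19,16,has); (20,14,has); (20,15,has); (20,16,has); result: nodes: 0:pt, 1:pt, 3:pt, 4:pt, 7:pt, 9:pt, 12:F, 13:F, 14:pt, 15:pt, 16:pt, 17:F, 18:F, 19:F, 20:F edges: (12,0,has); (12,1,has); (12,4,has); (13,0,has); (13,3,has); (13,9,has); (17,3,has); (17,14,has); (17,16,has); (18,4,has); (18,14,has); (18,15,has); (19,9,has); (19,15,has); (19,16,has); (20,14,has); (20,15,has); (20,16,has)
step 2: rule r1; match: 0->12, 1->0, 2->1, 3->4; deleted nodes 12; deleted edges (12,0,has); (12,1,has); (12,4,has); added nodes 21, 22, 23, 24, 25, 26, 27; added edges (24,0,has); (24,21,has); (24,23,has); (25,1,has); (25,21,has); (25,22,has); (26,4,has); (26,22,has); (26,23,has); (27,21,has); (27,22,has); (27,23,has); result: nodes: 0:pt, 1:pt, 3:pt, 4:pt, 7:pt, 9:pt, 13:F, 14:pt, 15:pt, 16:pt, 17:F, 18:F, 19:F, 20:F, 21:pt, 22:pt, 23:pt, 24:F, 25:F, 26:F, 27:F edges: (13,0,has); (13,3,has); (13,9,has); (17,3,has); (17,14,has); (17,16,has); (18,4,has); (18,14,has); (18,15,has); (19,9,has); (19,15,has); (19,16,has); (20,14,has); (20,15,has); (20,16,has); (24,0,has); (24,21,has); (24,23,has); (25,1,has); (25,21,has); (25,22,has); (26,4,has); (26,22,has); (26,23,has); (27,21,has); (27,22,has); (27,23,has)
final:
nodes: 0:pt, 1:pt, 3:pt, 4:pt, 7:pt, 9:pt, 13:F, 14:pt, 15:pt, 16:pt, 17:F, 18:F, 19:F, 20:F, 21:pt, 22:pt, 23:pt, 24:F, 25:F, 26:F, 27:F
edges: (13,0,has); (13,3,has); (13,9,has); (17,3,has); (17,14,has); (17,16,has); (18,4,has); (18,14,has); (18,15,has); (19,9,has); (19,15,has); (19,16,has); (20,14,has); (20,15,has); (20,16,has); (24,0,has); (24,21,has); (24,23,has); (25,1,has); (25,21,has); (25,22,has); (26,4,has); (26,22,has); (26,23,has); (27,21,has); (27,22,has); (27,23,has)


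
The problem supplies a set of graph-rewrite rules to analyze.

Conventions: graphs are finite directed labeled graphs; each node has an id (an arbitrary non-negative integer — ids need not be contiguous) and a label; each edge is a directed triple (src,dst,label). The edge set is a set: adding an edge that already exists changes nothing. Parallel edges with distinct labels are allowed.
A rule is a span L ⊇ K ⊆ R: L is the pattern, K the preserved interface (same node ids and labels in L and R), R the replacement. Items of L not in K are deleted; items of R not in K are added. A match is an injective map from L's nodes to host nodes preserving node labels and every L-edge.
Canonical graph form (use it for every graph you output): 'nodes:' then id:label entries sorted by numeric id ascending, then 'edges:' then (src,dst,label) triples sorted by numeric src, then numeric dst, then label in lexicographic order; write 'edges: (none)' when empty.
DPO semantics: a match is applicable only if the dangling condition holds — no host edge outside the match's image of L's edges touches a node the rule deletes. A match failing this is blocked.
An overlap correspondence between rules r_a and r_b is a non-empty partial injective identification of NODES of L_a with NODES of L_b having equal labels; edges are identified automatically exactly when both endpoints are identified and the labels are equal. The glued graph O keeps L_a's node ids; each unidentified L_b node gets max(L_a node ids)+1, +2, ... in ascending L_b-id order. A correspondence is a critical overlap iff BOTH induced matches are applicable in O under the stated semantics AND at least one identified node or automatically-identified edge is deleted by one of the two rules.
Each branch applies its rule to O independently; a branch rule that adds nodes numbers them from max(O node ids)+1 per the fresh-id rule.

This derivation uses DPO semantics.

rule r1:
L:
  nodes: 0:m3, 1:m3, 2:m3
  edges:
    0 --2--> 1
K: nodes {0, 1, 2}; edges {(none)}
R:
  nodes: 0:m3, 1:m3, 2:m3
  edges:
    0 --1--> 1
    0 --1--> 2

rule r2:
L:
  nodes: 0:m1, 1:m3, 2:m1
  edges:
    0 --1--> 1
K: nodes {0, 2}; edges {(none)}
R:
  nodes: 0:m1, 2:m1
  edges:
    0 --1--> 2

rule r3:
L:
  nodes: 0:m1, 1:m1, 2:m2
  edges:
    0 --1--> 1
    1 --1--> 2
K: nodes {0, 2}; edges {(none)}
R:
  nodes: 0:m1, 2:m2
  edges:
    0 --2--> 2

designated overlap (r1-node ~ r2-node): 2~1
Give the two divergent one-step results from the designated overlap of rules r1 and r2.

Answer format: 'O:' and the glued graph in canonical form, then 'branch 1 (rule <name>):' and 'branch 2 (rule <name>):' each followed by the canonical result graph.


O:
nodes: 0:m3, 1:m3, 2:m3, 3:m1, 4:m1
edges: (0,1,2); (3,2,1)
branch 1 (rule r1):
nodes: 0:m3, 1:m3, 2:m3, 3:m1, 4:m1
edges: (0,1,1); (0,2,1); (3,2,1)
branch 2 (rule r2):
nodes: 0:m3, 1:m3, 3:m1, 4:m1
edges: (0,1,2); (3,4,1)


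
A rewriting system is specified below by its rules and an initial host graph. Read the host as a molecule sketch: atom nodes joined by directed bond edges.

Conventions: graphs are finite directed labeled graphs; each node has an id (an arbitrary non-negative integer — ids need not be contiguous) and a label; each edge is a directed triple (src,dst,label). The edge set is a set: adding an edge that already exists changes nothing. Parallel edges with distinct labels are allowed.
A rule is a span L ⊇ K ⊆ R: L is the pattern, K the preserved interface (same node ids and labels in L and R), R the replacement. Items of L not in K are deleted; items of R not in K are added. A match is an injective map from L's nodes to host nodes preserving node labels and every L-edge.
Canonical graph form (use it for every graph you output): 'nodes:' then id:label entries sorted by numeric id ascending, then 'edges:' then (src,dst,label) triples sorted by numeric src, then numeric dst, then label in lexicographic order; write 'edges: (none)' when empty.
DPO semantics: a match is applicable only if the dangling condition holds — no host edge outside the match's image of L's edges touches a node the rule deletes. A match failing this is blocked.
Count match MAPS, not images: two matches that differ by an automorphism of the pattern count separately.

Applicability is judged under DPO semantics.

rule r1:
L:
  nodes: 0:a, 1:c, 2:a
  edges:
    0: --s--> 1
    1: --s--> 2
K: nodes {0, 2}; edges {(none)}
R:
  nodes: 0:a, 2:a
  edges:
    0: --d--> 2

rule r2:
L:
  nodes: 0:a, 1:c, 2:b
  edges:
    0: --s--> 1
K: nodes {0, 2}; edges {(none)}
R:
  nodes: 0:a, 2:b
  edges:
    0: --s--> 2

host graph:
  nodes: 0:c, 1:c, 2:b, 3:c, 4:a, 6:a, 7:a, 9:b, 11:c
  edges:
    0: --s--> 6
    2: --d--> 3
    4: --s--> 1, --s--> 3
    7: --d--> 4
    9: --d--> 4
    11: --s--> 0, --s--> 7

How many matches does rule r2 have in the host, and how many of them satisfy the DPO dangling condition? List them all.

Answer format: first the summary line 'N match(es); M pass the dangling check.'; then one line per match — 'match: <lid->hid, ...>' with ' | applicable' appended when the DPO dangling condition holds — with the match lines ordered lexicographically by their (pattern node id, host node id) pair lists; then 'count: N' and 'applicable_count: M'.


4 match(es); 2 pass the dangling check.
match: 0->4, 1->1, 2->2 | applicable
match: 0->4, 1->1, 2->9 | applicable
match: 0->4, 1->3, 2->2
match: 0->4, 1->3, 2->9
count: 4
applicable_count: 2


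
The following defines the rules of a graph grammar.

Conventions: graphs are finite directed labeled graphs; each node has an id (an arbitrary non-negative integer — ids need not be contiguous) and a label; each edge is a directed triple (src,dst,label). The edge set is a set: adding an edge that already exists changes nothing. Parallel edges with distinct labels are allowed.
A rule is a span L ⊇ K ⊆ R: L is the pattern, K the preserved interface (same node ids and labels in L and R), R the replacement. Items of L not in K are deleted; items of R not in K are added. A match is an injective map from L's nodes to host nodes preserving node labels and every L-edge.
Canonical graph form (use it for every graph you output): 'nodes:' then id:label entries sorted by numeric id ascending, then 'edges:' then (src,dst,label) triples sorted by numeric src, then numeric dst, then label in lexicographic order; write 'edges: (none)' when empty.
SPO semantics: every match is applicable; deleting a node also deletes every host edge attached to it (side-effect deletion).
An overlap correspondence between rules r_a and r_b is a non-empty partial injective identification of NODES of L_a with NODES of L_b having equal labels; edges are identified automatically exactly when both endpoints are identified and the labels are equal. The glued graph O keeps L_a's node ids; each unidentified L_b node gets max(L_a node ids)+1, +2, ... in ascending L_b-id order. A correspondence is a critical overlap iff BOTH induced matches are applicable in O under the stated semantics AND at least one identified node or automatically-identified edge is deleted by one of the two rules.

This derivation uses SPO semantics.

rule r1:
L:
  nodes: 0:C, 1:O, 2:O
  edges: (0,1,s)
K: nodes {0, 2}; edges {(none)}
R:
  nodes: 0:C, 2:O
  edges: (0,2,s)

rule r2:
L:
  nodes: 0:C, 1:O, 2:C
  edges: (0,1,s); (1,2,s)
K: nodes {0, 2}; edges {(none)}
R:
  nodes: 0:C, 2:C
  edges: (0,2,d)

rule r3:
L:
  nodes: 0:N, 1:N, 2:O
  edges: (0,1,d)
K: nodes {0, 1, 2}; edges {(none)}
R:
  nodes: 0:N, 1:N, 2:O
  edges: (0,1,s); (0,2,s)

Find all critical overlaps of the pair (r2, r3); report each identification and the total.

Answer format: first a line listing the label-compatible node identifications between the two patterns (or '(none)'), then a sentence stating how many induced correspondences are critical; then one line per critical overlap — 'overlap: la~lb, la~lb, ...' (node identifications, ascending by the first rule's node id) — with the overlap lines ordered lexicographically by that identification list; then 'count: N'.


label-compatible node identifications between L(r2) and L(r3): 1~2
1 of the induced correspondences is a critical overlap of r2 and r3.
overlap: 1~2
count: 1


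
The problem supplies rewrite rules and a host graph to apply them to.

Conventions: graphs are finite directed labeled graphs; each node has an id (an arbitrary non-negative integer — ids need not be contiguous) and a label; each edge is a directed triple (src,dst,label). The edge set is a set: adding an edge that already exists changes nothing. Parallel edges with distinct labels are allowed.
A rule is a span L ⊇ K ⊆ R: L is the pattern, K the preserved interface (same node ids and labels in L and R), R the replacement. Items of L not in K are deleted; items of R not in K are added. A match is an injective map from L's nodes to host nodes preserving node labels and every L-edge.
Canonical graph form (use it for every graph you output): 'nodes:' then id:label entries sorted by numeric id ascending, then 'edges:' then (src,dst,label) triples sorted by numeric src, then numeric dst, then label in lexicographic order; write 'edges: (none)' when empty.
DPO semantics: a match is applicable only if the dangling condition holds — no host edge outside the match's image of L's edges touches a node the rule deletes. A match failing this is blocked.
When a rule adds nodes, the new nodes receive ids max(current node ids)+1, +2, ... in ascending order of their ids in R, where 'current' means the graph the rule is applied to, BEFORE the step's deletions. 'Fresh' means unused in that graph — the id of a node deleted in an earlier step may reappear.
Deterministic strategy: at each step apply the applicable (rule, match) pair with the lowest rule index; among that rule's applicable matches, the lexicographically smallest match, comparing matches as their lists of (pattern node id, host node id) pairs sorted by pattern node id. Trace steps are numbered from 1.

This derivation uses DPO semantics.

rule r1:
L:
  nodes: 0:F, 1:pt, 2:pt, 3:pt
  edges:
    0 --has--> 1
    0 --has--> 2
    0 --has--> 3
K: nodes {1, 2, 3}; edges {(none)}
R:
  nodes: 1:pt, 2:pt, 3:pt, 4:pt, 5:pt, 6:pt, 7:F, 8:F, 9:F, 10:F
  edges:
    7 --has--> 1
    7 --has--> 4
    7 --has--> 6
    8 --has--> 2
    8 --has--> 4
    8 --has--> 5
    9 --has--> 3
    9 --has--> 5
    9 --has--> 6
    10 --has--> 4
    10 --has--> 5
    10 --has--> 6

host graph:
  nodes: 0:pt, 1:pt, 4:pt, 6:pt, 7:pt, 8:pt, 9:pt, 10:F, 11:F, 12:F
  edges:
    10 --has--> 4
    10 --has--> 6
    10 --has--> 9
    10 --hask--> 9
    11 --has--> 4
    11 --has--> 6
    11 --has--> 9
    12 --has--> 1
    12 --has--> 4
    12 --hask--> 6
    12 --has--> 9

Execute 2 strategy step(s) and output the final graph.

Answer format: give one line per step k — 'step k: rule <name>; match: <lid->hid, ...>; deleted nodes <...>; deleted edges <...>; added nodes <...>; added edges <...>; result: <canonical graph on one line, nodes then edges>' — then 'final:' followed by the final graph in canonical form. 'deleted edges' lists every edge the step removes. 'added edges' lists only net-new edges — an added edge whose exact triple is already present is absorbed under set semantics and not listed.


step 1: rule r1; match: 0->11, 1->4, 2->6, 3->9; deleted nodes 11; deleted edges (11,4,has); (11,6,has); (11,9,has); added nodes 13, 14, 15, 16, 17, 18, 19; added edges (16,4,has); (16,13,has); (16,15,has); (17,6,has); (17,13,has); (17,14,has); (18,9,has); (18,14,has); (18,15,has); (19,13,has); (19,14,has); (19,15,has); result: nodes: 0:pt, 1:pt, 4:pt, 6:pt, 7:pt, 8:pt, 9:pt, 10:F, 12:F, 13:pt, 14:pt, 15:pt, 16:F, 17:F, 18:F, 19:F edges: (10,4,has); (10,6,has); (10,9,has); (10,9,hask); (12,1,has); (12,4,has); (12,6,hask); (12,9,has); (16,4,has); (16,13,has); (16,15,has); (17,6,has); (17,13,has); (17,14,has); (18,9,has); (18,14,has); (18,15,has); (19,13,has); (19,14,has); (19,15,has)
step 2: rule r1; match: 0->16, 1->4, 2->13, 3->15; deleted nodes 16; deleted edges (16,4,has); (16,13,has); (16,15,has); added nodes 20, 21, 22, 23, 24, 25, 26; added edges (23,4,has); (23,20,has); (23,22,has); (24,13,has); (24,20,has); (24,21,has); (25,15,has); (25,21,has); (25,22,has); (26,20,has); (26,21,has); (26,22,has); result: nodes: 0:pt, 1:pt, 4:pt, 6:pt, 7:pt, 8:pt, 9:pt, 10:F, 12:F, 13:pt, 14:pt, 15:pt, 17:F, 18:F, 19:F, 20:pt, 21:pt, 22:pt, 23:F, 24:F, 25:F, 26:F edges: (10,4,has); (10,6,has); (10,9,has); (10,9,hask); (12,1,has); (12,4,has); (12,6,hask); (12,9,has); (17,6,has); (17,13,has); (17,14,has); (18,9,has); (18,14,has); (18,15,has); (19,13,has); (19,14,has); (19,15,has); (23,4,has); (23,20,has); (23,22,has); (24,13,has); (24,20,has); (24,21,has); (25,15,has); (25,21,has); (25,22,has); (26,20,has); (26,21,has); (26,22,has)
final:
nodes: 0:pt, 1:pt, 4:pt, 6:pt, 7:pt, 8:pt, 9:pt, 10:F, 12:F, 13:pt, 14:pt, 15:pt, 17:F, 18:F, 19:F, 20:pt, 21:pt, 22:pt, 23:F, 24:F, 25:F, 26:F
edges: (10,4,has); (10,6,has); (10,9,has); (10,9,hask); (12,1,has); (12,4,has); (12,6,hask); (12,9,has); (17,6,has); (17,13,has); (17,14,has); (18,9,has); (18,14,has); (18,15,has); (19,13,has); (19,14,has); (19,15,has); (23,4,has); (23,20,has); (23,22,has); (24,13,has); (24,20,has); (24,21,has); (25,15,has); (25,21,has); (25,22,has); (26,20,has); (26,21,has); (26,22,has)


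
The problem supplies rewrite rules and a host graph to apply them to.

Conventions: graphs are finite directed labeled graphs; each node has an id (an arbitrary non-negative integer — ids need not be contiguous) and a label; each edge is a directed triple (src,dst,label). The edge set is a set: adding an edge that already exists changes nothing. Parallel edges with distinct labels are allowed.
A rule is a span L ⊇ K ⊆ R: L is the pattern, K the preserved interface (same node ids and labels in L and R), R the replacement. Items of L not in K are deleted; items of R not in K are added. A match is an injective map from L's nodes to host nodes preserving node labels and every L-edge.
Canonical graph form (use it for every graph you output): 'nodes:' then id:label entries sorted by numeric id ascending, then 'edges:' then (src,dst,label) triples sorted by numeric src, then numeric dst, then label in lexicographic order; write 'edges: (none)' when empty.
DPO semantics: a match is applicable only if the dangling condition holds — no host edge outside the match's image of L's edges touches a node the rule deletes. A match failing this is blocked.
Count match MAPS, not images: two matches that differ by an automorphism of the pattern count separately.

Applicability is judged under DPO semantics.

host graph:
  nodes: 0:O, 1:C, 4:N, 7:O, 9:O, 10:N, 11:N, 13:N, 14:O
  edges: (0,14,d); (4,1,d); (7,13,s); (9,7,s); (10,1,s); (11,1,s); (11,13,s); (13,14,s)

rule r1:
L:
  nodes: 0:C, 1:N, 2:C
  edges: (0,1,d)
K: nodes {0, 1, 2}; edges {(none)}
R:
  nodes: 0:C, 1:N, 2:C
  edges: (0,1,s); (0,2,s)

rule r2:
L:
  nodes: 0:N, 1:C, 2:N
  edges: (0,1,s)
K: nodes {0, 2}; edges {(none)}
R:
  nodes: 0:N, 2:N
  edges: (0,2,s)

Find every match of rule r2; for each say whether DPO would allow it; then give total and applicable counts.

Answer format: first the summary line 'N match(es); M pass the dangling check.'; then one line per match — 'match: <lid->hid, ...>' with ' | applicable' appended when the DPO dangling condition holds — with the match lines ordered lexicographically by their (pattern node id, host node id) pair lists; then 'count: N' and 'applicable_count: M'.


6 match(es); 0 pass the dangling check.
match: 0->10, 1->1, 2->4
match: 0->10, 1->1, 2->11
match: 0->10, 1->1, 2->13
match: 0->11, 1->1, 2->4
match: 0->11, 1->1, 2->10
match: 0->11, 1->1, 2->13
count: 6
applicable_count: 0


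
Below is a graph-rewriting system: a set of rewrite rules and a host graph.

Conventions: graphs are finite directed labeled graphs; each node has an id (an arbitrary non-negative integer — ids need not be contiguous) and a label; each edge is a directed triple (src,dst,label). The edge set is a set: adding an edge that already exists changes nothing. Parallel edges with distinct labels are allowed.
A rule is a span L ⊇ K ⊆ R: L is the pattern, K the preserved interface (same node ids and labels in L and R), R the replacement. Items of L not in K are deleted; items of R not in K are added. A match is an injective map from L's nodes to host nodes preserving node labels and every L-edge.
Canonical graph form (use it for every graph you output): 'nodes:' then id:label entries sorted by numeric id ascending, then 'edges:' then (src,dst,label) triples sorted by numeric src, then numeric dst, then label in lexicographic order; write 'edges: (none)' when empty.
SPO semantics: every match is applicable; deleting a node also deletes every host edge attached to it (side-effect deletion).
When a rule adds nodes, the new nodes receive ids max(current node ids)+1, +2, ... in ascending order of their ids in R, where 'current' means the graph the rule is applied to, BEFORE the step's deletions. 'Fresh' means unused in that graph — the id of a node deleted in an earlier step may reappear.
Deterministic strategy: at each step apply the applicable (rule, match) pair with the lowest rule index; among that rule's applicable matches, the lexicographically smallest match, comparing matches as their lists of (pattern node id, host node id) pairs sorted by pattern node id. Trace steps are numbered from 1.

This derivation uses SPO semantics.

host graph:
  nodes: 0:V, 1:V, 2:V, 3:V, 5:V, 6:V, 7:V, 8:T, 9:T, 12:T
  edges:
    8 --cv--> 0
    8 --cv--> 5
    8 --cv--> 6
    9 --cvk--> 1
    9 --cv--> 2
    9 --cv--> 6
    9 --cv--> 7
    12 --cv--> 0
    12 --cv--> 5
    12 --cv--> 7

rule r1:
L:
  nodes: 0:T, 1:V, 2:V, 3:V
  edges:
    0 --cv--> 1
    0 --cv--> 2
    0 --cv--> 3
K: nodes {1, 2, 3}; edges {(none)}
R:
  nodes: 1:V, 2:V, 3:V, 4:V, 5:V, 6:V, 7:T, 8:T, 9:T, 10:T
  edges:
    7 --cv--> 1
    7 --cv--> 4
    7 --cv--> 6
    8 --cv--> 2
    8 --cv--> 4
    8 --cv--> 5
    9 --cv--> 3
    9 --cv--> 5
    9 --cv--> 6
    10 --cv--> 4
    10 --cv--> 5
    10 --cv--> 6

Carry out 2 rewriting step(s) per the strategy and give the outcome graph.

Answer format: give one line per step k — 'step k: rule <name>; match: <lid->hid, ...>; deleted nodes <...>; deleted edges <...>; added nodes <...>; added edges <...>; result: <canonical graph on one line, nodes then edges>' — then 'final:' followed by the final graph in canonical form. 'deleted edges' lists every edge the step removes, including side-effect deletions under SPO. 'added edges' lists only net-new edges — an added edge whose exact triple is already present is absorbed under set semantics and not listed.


step 1: rule r1; match: 0->8, 1->0, 2->5, 3->6; deleted nodes 8; deleted edges (8,0,cv); (8,5,cv); (8,6,cv); added nodes 13, 14, 15, 16, 17, 18, 19; added edges (16,0,cv); (16,13,cv); (16,15,cv); (17,5,cv); (17,13,cv); (17,14,cv); (18,6,cv); (18,14,cv); (18,15,cv); (19,13,cv); (19,14,cv); (19,15,cv); result: nodes: 0:V, 1:V, 2:V, 3:V, 5:V, 6:V, 7:V, 9:T, 12:T, 13:V, 14:V, 15:V, 16:T, 17:T, 18:T, 19:T edges: (9,1,cvk); (9,2,cv); (9,6,cv); (9,7,cv); (12,0,cv); (12,5,cv); (12,7,cv); (16,0,cv); (16,13,cv); (16,15,cv); (17,5,cv); (17,13,cv); (17,14,cv); (18,6,cv); (18,14,cv); (18,15,cv); (19,13,cv); (19,14,cv); (19,15,cv)
step 2: rule r1; match: 0->9, 1->2, 2->6, 3->7; deleted nodes 9; deleted edges (9,1,cvk); (9,2,cv); (9,6,cv); (9,7,cv); added nodes 20, 21, 22, 23, 24, 25, 26; added edges (23,2,cv); (23,20,cv); (23,22,cv); (24,6,cv); (24,20,cv); (24,21,cv); (25,7,cv); (25,21,cv); (25,22,cv); (26,20,cv); (26,21,cv); (26,22,cv); result: nodes: 0:V, 1:V, 2:V, 3:V, 5:V, 6:V, 7:V, 12:T, 13:V, 14:V, 15:V, 16:T, 17:T, 18:T, 19:T, 20:V, 21:V, 22:V, 23:T, 24:T, 25:T, 26:T edges: (12,0,cv); (12,5,cv); (12,7,cv); (16,0,cv); (16,13,cv); (16,15,cv); (17,5,cv); (17,13,cv); (17,14,cv); (18,6,cv); (18,14,cv); (18,15,cv); (19,13,cv); (19,14,cv); (19,15,cv); (23,2,cv); (23,20,cv); (23,22,cv); (24,6,cv); (24,20,cv); (24,21,cv); (25,7,cv); (25,21,cv); (25,22,cv); (26,20,cv); (26,21,cv); (26,22,cv)
final:
nodes: 0:V, 1:V, 2:V, 3:V, 5:V, 6:V, 7:V, 12:T, 13:V, 14:V, 15:V, 16:T, 17:T, 18:T, 19:T, 20:V, 21:V, 22:V, 23:T, 24:T, 25:T, 26:T
edges: (12,0,cv); (12,5,cv); (12,7,cv); (16,0,cv); (16,13,cv); (16,15,cv); (17,5,cv); (17,13,cv); (17,14,cv); (18,6,cv); (18,14,cv); (18,15,cv); (19,13,cv); (19,14,cv); (19,15,cv); (23,2,cv); (23,20,cv); (23,22,cv); (24,6,cv); (24,20,cv); (24,21,cv); (25,7,cv); (25,21,cv); (25,22,cv); (26,20,cv); (26,21,cv); (26,22,cv)


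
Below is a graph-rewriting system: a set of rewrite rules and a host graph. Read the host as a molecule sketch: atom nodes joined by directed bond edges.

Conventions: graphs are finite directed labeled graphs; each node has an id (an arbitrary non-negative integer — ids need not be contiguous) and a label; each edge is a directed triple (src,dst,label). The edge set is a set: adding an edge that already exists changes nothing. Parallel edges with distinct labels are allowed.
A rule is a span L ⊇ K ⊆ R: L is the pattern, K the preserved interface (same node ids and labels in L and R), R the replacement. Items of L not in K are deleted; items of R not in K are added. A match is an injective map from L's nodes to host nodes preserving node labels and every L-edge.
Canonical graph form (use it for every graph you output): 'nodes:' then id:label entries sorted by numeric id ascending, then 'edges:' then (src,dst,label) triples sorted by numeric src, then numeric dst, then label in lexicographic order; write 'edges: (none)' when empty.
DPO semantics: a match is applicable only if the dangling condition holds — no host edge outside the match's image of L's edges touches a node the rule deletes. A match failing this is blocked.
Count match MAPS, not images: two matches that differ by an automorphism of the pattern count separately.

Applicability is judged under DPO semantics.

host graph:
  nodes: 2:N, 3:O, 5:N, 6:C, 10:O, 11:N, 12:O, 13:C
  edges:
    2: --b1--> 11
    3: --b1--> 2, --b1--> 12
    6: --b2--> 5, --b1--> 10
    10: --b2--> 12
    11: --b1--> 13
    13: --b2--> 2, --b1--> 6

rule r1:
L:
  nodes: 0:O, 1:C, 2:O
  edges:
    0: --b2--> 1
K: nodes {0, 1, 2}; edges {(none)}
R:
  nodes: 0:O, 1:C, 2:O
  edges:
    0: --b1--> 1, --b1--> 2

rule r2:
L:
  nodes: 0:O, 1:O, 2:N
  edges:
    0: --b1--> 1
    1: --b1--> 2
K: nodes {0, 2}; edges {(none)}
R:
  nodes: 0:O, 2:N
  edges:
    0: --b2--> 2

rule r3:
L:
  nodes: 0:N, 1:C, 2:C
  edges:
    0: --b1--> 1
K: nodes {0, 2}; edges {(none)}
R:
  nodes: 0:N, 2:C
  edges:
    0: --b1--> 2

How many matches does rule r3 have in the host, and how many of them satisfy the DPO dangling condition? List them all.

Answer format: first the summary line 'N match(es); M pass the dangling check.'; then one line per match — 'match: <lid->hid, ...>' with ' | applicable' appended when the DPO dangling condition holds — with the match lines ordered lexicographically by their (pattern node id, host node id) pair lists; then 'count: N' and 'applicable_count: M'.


1 match(es); 0 pass the dangling check.
match: 0->11, 1->13, 2->6
count: 1
applicable_count: 0


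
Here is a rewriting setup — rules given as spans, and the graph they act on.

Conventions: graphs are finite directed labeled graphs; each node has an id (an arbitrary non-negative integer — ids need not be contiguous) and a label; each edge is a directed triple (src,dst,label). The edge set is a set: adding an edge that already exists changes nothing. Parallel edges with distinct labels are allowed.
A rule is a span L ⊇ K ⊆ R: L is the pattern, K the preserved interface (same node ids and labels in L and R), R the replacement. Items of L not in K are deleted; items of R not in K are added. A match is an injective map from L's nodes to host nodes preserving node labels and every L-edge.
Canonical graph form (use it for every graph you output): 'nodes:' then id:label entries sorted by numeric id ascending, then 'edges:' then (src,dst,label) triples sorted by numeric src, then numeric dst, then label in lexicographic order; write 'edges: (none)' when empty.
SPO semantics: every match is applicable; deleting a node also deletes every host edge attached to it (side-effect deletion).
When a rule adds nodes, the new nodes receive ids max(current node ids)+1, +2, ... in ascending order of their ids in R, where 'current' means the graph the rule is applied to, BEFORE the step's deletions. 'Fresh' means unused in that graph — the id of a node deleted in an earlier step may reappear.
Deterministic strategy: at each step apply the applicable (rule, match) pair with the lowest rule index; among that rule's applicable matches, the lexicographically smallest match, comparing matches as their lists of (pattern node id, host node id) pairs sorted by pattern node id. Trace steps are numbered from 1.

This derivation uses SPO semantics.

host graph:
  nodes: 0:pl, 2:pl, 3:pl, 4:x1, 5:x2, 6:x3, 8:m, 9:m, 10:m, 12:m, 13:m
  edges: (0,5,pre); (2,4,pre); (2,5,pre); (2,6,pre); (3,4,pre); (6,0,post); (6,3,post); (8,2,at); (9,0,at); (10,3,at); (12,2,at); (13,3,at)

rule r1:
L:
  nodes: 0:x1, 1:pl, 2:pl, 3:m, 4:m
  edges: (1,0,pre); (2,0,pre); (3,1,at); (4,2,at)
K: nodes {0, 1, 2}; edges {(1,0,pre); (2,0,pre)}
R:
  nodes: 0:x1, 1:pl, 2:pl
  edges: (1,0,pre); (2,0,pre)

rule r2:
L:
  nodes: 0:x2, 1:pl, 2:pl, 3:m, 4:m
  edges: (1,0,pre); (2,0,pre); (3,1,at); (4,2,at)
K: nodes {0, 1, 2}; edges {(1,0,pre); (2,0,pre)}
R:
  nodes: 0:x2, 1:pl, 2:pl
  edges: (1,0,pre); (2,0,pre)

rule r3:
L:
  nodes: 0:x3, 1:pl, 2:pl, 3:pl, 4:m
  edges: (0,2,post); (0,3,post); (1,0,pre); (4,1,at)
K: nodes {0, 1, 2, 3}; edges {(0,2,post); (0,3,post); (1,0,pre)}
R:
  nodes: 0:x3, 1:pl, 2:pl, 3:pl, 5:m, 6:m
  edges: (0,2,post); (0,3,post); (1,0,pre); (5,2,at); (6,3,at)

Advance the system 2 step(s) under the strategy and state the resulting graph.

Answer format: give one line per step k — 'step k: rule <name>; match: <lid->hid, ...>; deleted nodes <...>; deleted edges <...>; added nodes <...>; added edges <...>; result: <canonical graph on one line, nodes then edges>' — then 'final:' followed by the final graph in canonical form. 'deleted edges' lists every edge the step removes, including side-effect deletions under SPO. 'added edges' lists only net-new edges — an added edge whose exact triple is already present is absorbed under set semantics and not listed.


step 1: rule r1; match: 0->4, 1->2, 2->3, 3->8, 4->10; deleted nodes 8, 10; deleted edges (8,2,at); (10,3,at); added nodes (none); added edges (none); result: nodes: 0:pl, 2:pl, 3:pl, 4:x1, 5:x2, 6:x3, 9:m, 12:m, 13:m edges: (0,5,pre); (2,4,pre); (2,5,pre); (2,6,pre); (3,4,pre); (6,0,post); (6,3,post); (9,0,at); (12,2,at); (13,3,at)
step 2: rule r1; match: 0->4, 1->2, 2->3, 3->12, 4->13; deleted nodes 12, 13; deleted edges (12,2,at); (13,3,at); added nodes (none); added edges (none); result: nodes: 0:pl, 2:pl, 3:pl, 4:x1, 5:x2, 6:x3, 9:m edges: (0,5,pre); (2,4,pre); (2,5,pre); (2,6,pre); (3,4,pre); (6,0,post); (6,3,post); (9,0,at)
final:
nodes: 0:pl, 2:pl, 3:pl, 4:x1, 5:x2, 6:x3, 9:m
edges: (0,5,pre); (2,4,pre); (2,5,pre); (2,6,pre); (3,4,pre); (6,0,post); (6,3,post); (9,0,at)
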